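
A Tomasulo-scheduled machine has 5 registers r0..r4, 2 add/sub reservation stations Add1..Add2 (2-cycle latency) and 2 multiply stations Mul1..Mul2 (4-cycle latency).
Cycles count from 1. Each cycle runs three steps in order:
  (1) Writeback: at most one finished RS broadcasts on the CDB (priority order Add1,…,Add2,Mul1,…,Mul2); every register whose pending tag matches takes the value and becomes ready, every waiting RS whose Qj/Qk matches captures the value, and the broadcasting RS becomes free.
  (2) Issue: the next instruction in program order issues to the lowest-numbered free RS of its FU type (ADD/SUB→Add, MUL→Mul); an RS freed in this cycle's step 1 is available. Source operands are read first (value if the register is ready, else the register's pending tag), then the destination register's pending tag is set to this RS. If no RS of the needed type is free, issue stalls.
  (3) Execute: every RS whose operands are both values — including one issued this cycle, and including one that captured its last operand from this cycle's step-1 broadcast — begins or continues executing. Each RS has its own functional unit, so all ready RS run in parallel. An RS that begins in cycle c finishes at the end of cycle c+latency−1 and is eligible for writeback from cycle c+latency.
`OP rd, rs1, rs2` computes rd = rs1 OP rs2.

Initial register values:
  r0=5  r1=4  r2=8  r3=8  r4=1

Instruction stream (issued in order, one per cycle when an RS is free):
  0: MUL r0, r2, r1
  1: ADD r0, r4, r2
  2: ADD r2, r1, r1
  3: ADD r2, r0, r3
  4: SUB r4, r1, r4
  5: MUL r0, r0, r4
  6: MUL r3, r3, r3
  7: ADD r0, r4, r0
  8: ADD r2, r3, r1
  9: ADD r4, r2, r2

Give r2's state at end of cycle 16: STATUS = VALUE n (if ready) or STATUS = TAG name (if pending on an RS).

  c1: issue MUL r0<-Mul1  regs: r0:Mul1,r1:4,r2:8,r3:8,r4:1
  c2: issue ADD r0<-Add1  regs: r0:Add1,r1:4,r2:8,r3:8,r4:1
  c3: issue ADD r2<-Add2  regs: r0:Add1,r1:4,r2:Add2,r3:8,r4:1
  c4: CDB Add1=9; issue ADD r2<-Add1  regs: r0:9,r1:4,r2:Add1,r3:8,r4:1
  c5: CDB Add2=8; issue SUB r4<-Add2  regs: r0:9,r1:4,r2:Add1,r3:8,r4:Add2
  c6: CDB Add1=17; issue MUL r0<-Mul2  regs: r0:Mul2,r1:4,r2:17,r3:8,r4:Add2
  c7: CDB Add2=3; stall  regs: r0:Mul2,r1:4,r2:17,r3:8,r4:3
  c8: CDB Mul1=32; issue MUL r3<-Mul1  regs: r0:Mul2,r1:4,r2:17,r3:Mul1,r4:3
  c9: issue ADD r0<-Add1  regs: r0:Add1,r1:4,r2:17,r3:Mul1,r4:3
  c10: issue ADD r2<-Add2  regs: r0:Add1,r1:4,r2:Add2,r3:Mul1,r4:3
  c11: CDB Mul2=27; stall  regs: r0:Add1,r1:4,r2:Add2,r3:Mul1,r4:3
  c12: CDB Mul1=64; stall  regs: r0:Add1,r1:4,r2:Add2,r3:64,r4:3
  c13: CDB Add1=30; issue ADD r4<-Add1  regs: r0:30,r1:4,r2:Add2,r3:64,r4:Add1
  c14: CDB Add2=68  regs: r0:30,r1:4,r2:68,r3:64,r4:Add1
  c15: -  regs: r0:30,r1:4,r2:68,r3:64,r4:Add1
  c16: CDB Add1=136  regs: r0:30,r1:4,r2:68,r3:64,r4:136

STATUS = VALUE 68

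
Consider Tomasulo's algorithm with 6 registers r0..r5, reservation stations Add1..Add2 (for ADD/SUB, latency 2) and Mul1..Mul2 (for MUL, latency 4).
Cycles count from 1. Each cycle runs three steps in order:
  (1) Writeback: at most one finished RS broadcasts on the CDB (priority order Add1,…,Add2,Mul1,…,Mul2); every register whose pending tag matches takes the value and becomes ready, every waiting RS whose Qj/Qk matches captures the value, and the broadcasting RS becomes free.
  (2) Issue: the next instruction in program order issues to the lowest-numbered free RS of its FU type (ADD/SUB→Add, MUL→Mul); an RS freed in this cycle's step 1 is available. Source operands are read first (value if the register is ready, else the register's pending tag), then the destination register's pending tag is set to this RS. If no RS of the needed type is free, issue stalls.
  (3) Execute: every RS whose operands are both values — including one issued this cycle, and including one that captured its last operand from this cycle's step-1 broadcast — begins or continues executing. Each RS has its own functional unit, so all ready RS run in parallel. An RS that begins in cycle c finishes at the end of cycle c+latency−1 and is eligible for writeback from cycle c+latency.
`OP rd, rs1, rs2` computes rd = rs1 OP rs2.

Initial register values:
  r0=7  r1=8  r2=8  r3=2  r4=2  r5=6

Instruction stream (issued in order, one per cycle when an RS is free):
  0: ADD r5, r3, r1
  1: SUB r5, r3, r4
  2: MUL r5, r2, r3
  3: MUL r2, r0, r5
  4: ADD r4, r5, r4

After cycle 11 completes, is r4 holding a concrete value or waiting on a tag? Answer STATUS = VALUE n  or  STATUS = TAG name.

c1: issue ADD r5<-Add1 | r0:7,r1:8,r2:8,r3:2,r4:2,r5:Add1
c2: issue SUB r5<-Add2 | r0:7,r1:8,r2:8,r3:2,r4:2,r5:Add2
c3: CDB Add1=10; issue MUL r5<-Mul1 | r0:7,r1:8,r2:8,r3:2,r4:2,r5:Mul1
c4: CDB Add2=0; issue MUL r2<-Mul2 | r0:7,r1:8,r2:Mul2,r3:2,r4:2,r5:Mul1
c5: issue ADD r4<-Add1 | r0:7,r1:8,r2:Mul2,r3:2,r4:Add1,r5:Mul1
c6: - | r0:7,r1:8,r2:Mul2,r3:2,r4:Add1,r5:Mul1
c7: CDB Mul1=16 | r0:7,r1:8,r2:Mul2,r3:2,r4:Add1,r5:16
c8: - | r0:7,r1:8,r2:Mul2,r3:2,r4:Add1,r5:16
c9: CDB Add1=18 | r0:7,r1:8,r2:Mul2,r3:2,r4:18,r5:16
c10: - | r0:7,r1:8,r2:Mul2,r3:2,r4:18,r5:16
c11: CDB Mul2=112 | r0:7,r1:8,r2:112,r3:2,r4:18,r5:16

STATUS = VALUE 18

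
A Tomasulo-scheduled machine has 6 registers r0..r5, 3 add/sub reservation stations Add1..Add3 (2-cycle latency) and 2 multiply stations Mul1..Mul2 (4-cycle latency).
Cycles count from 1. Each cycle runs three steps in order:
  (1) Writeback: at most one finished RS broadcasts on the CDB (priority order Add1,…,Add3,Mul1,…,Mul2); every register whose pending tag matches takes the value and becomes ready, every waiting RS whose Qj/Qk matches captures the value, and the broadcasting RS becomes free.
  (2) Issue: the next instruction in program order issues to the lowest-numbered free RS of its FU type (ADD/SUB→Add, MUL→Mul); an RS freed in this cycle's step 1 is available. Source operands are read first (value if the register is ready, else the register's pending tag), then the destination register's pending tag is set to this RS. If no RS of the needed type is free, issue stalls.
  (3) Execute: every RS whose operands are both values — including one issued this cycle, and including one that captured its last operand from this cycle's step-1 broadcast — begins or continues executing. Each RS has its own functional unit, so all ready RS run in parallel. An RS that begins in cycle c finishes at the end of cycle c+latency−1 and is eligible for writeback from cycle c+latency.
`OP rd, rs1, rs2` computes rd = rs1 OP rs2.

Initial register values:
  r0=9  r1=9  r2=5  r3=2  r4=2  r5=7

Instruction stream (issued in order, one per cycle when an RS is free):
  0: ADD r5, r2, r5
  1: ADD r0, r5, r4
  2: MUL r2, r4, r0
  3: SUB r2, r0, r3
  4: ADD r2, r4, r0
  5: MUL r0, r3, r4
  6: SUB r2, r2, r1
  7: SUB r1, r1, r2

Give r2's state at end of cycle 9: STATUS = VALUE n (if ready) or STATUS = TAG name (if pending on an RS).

STATUS = TAG Add1

c1: issue ADD r5<-Add1 | r0:9,r1:9,r2:5,r3:2,r4:2,r5:Add1
c2: issue ADD r0<-Add2 | r0:Add2,r1:9,r2:5,r3:2,r4:2,r5:Add1
c3: CDB Add1=12; issue MUL r2<-Mul1 | r0:Add2,r1:9,r2:Mul1,r3:2,r4:2,r5:12
c4: issue SUB r2<-Add1 | r0:Add2,r1:9,r2:Add1,r3:2,r4:2,r5:12
c5: CDB Add2=14; issue ADD r2<-Add2 | r0:14,r1:9,r2:Add2,r3:2,r4:2,r5:12
c6: issue MUL r0<-Mul2 | r0:Mul2,r1:9,r2:Add2,r3:2,r4:2,r5:12
c7: CDB Add1=12; issue SUB r2<-Add1 | r0:Mul2,r1:9,r2:Add1,r3:2,r4:2,r5:12
c8: CDB Add2=16; issue SUB r1<-Add2 | r0:Mul2,r1:Add2,r2:Add1,r3:2,r4:2,r5:12
c9: CDB Mul1=28 | r0:Mul2,r1:Add2,r2:Add1,r3:2,r4:2,r5:12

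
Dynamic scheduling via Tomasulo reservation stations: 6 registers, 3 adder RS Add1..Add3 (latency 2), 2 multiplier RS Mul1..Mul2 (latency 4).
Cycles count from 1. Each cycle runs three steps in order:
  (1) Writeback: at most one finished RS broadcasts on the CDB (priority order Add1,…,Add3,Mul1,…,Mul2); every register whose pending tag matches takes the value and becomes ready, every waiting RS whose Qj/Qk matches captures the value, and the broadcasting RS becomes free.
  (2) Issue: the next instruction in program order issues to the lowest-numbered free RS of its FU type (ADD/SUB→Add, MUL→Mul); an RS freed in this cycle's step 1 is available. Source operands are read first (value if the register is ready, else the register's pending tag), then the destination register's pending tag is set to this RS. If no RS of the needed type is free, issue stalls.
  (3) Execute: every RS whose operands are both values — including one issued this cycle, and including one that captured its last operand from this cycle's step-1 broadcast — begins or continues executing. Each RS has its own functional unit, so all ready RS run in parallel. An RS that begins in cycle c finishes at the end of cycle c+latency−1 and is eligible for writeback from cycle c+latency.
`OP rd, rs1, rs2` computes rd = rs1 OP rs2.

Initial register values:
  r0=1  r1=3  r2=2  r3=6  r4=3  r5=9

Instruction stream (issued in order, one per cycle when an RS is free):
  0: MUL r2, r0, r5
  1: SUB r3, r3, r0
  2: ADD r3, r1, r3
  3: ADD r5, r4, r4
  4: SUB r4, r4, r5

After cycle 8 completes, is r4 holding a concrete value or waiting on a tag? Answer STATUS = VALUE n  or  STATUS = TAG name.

STATUS = VALUE -3

  c1: issue MUL r2<-Mul1  regs: r0:1,r1:3,r2:Mul1,r3:6,r4:3,r5:9
  c2: issue SUB r3<-Add1  regs: r0:1,r1:3,r2:Mul1,r3:Add1,r4:3,r5:9
  c3: issue ADD r3<-Add2  regs: r0:1,r1:3,r2:Mul1,r3:Add2,r4:3,r5:9
  c4: CDB Add1=5; issue ADD r5<-Add1  regs: r0:1,r1:3,r2:Mul1,r3:Add2,r4:3,r5:Add1
  c5: CDB Mul1=9; issue SUB r4<-Add3  regs: r0:1,r1:3,r2:9,r3:Add2,r4:Add3,r5:Add1
  c6: CDB Add1=6  regs: r0:1,r1:3,r2:9,r3:Add2,r4:Add3,r5:6
  c7: CDB Add2=8  regs: r0:1,r1:3,r2:9,r3:8,r4:Add3,r5:6
  c8: CDB Add3=-3  regs: r0:1,r1:3,r2:9,r3:8,r4:-3,r5:6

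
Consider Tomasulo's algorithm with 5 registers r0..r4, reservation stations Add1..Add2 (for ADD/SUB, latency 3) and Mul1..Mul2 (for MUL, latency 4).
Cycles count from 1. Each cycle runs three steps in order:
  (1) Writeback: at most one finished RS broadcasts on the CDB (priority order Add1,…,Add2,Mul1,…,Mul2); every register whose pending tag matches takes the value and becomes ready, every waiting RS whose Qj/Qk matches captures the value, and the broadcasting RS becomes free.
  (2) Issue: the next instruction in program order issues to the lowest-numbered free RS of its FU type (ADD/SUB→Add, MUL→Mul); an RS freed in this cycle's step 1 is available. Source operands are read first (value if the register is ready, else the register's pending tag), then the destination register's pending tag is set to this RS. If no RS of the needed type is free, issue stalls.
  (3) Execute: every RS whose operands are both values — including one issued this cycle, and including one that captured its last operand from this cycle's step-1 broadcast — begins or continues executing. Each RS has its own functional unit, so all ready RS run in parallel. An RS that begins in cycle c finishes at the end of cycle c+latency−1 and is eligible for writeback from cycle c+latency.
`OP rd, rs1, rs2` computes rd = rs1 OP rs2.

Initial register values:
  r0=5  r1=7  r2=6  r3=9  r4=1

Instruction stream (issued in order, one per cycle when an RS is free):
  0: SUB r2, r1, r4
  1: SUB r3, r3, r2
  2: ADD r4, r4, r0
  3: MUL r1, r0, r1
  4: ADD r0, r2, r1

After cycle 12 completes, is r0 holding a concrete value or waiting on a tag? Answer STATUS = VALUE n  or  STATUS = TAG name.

cycle 1: issue SUB r2<-Add1 // r0:5,r1:7,r2:Add1,r3:9,r4:1
cycle 2: issue SUB r3<-Add2 // r0:5,r1:7,r2:Add1,r3:Add2,r4:1
cycle 3: stall // r0:5,r1:7,r2:Add1,r3:Add2,r4:1
cycle 4: CDB Add1=6; issue ADD r4<-Add1 // r0:5,r1:7,r2:6,r3:Add2,r4:Add1
cycle 5: issue MUL r1<-Mul1 // r0:5,r1:Mul1,r2:6,r3:Add2,r4:Add1
cycle 6: stall // r0:5,r1:Mul1,r2:6,r3:Add2,r4:Add1
cycle 7: CDB Add1=6; issue ADD r0<-Add1 // r0:Add1,r1:Mul1,r2:6,r3:Add2,r4:6
cycle 8: CDB Add2=3 // r0:Add1,r1:Mul1,r2:6,r3:3,r4:6
cycle 9: CDB Mul1=35 // r0:Add1,r1:35,r2:6,r3:3,r4:6
cycle 10: - // r0:Add1,r1:35,r2:6,r3:3,r4:6
cycle 11: - // r0:Add1,r1:35,r2:6,r3:3,r4:6
cycle 12: CDB Add1=41 // r0:41,r1:35,r2:6,r3:3,r4:6

STATUS = VALUE 41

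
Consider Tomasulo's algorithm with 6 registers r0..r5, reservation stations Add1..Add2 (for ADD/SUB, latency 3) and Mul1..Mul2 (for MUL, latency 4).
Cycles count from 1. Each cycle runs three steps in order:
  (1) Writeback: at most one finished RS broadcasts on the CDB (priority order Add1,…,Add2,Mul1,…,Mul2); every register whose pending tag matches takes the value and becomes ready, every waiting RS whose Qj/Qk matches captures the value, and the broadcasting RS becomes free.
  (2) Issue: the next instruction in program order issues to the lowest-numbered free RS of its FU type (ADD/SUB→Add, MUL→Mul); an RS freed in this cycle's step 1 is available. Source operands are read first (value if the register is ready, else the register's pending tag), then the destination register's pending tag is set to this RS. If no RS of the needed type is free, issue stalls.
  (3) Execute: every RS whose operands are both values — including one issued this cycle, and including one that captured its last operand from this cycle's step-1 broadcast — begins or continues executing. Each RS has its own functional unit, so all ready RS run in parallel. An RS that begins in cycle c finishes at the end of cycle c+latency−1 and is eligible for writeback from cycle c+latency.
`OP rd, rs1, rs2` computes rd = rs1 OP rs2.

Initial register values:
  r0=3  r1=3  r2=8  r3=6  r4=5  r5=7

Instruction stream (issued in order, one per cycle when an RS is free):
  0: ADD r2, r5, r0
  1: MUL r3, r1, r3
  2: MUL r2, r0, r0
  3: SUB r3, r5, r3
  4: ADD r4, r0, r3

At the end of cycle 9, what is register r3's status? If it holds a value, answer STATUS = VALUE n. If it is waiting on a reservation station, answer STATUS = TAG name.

c1: issue ADD r2<-Add1 | r0:3,r1:3,r2:Add1,r3:6,r4:5,r5:7
c2: issue MUL r3<-Mul1 | r0:3,r1:3,r2:Add1,r3:Mul1,r4:5,r5:7
c3: issue MUL r2<-Mul2 | r0:3,r1:3,r2:Mul2,r3:Mul1,r4:5,r5:7
c4: CDB Add1=10; issue SUB r3<-Add1 | r0:3,r1:3,r2:Mul2,r3:Add1,r4:5,r5:7
c5: issue ADD r4<-Add2 | r0:3,r1:3,r2:Mul2,r3:Add1,r4:Add2,r5:7
c6: CDB Mul1=18 | r0:3,r1:3,r2:Mul2,r3:Add1,r4:Add2,r5:7
c7: CDB Mul2=9 | r0:3,r1:3,r2:9,r3:Add1,r4:Add2,r5:7
c8: - | r0:3,r1:3,r2:9,r3:Add1,r4:Add2,r5:7
c9: CDB Add1=-11 | r0:3,r1:3,r2:9,r3:-11,r4:Add2,r5:7

STATUS = VALUE -11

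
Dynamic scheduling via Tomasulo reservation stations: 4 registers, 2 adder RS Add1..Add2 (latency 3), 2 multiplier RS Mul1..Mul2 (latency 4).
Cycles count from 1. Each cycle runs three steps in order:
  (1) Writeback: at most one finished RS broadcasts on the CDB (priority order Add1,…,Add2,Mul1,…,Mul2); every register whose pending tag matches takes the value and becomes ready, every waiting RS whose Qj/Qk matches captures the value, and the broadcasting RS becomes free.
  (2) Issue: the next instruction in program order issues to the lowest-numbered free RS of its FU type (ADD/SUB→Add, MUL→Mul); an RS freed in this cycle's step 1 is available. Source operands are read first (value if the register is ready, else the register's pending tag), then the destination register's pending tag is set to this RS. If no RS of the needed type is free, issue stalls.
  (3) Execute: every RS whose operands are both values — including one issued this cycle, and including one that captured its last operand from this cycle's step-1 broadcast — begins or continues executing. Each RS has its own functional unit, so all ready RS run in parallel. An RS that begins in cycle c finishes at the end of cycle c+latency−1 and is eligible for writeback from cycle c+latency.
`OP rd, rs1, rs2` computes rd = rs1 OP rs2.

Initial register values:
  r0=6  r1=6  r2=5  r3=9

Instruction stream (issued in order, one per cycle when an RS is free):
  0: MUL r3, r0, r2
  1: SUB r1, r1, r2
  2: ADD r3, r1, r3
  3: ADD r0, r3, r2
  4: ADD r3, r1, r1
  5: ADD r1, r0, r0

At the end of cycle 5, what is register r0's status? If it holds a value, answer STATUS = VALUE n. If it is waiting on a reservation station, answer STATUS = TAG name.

STATUS = TAG Add1

c1: issue MUL r3<-Mul1 | r0:6,r1:6,r2:5,r3:Mul1
c2: issue SUB r1<-Add1 | r0:6,r1:Add1,r2:5,r3:Mul1
c3: issue ADD r3<-Add2 | r0:6,r1:Add1,r2:5,r3:Add2
c4: stall | r0:6,r1:Add1,r2:5,r3:Add2
c5: CDB Add1=1; issue ADD r0<-Add1 | r0:Add1,r1:1,r2:5,r3:Add2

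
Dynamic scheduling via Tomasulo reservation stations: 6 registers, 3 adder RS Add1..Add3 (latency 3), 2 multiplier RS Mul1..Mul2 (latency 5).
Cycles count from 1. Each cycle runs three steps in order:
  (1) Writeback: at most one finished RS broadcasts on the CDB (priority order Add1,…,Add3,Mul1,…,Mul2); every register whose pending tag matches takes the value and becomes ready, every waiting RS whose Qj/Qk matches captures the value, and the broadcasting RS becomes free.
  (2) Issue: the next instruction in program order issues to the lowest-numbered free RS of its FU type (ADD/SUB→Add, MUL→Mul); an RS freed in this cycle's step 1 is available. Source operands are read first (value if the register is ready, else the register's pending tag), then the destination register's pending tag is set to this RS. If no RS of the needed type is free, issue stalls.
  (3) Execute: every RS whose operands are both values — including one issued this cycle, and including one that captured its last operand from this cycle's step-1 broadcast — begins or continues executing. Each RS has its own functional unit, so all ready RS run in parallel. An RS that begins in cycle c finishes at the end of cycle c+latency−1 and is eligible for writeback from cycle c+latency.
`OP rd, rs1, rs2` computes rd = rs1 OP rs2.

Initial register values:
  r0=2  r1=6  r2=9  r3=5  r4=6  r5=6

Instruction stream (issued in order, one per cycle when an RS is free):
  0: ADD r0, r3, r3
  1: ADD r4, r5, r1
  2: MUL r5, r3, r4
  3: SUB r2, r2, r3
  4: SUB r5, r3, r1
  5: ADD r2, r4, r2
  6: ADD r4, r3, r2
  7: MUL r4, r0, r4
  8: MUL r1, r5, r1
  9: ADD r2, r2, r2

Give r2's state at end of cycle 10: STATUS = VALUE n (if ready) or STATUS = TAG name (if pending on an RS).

STATUS = VALUE 16

  c1: issue ADD r0<-Add1  regs: r0:Add1,r1:6,r2:9,r3:5,r4:6,r5:6
  c2: issue ADD r4<-Add2  regs: r0:Add1,r1:6,r2:9,r3:5,r4:Add2,r5:6
  c3: issue MUL r5<-Mul1  regs: r0:Add1,r1:6,r2:9,r3:5,r4:Add2,r5:Mul1
  c4: CDB Add1=10; issue SUB r2<-Add1  regs: r0:10,r1:6,r2:Add1,r3:5,r4:Add2,r5:Mul1
  c5: CDB Add2=12; issue SUB r5<-Add2  regs: r0:10,r1:6,r2:Add1,r3:5,r4:12,r5:Add2
  c6: issue ADD r2<-Add3  regs: r0:10,r1:6,r2:Add3,r3:5,r4:12,r5:Add2
  c7: CDB Add1=4; issue ADD r4<-Add1  regs: r0:10,r1:6,r2:Add3,r3:5,r4:Add1,r5:Add2
  c8: CDB Add2=-1; issue MUL r4<-Mul2  regs: r0:10,r1:6,r2:Add3,r3:5,r4:Mul2,r5:-1
  c9: stall  regs: r0:10,r1:6,r2:Add3,r3:5,r4:Mul2,r5:-1
  c10: CDB Add3=16; stall  regs: r0:10,r1:6,r2:16,r3:5,r4:Mul2,r5:-1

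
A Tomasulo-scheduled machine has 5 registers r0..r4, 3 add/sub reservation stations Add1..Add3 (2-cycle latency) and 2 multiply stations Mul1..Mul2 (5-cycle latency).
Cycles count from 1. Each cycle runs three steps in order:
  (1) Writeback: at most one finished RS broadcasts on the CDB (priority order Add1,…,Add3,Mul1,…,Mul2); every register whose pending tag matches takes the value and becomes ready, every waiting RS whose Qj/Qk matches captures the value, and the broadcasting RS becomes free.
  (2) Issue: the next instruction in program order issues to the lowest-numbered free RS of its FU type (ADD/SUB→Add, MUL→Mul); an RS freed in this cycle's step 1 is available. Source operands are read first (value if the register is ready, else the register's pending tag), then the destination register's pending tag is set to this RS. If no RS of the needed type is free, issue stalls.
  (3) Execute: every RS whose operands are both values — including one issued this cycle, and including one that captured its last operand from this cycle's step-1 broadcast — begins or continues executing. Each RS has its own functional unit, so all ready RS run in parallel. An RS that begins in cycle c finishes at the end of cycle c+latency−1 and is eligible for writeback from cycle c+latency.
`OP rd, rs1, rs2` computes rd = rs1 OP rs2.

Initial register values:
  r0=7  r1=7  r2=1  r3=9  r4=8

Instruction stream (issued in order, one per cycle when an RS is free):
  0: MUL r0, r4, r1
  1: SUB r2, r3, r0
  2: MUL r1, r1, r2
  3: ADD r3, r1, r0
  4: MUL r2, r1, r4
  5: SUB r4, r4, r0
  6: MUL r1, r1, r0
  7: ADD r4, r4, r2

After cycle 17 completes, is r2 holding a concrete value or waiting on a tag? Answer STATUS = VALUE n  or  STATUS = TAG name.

STATUS = TAG Mul1

c1: issue MUL r0<-Mul1 | r0:Mul1,r1:7,r2:1,r3:9,r4:8
c2: issue SUB r2<-Add1 | r0:Mul1,r1:7,r2:Add1,r3:9,r4:8
c3: issue MUL r1<-Mul2 | r0:Mul1,r1:Mul2,r2:Add1,r3:9,r4:8
c4: issue ADD r3<-Add2 | r0:Mul1,r1:Mul2,r2:Add1,r3:Add2,r4:8
c5: stall | r0:Mul1,r1:Mul2,r2:Add1,r3:Add2,r4:8
c6: CDB Mul1=56; issue MUL r2<-Mul1 | r0:56,r1:Mul2,r2:Mul1,r3:Add2,r4:8
c7: issue SUB r4<-Add3 | r0:56,r1:Mul2,r2:Mul1,r3:Add2,r4:Add3
c8: CDB Add1=-47; stall | r0:56,r1:Mul2,r2:Mul1,r3:Add2,r4:Add3
c9: CDB Add3=-48; stall | r0:56,r1:Mul2,r2:Mul1,r3:Add2,r4:-48
c10: stall | r0:56,r1:Mul2,r2:Mul1,r3:Add2,r4:-48
c11: stall | r0:56,r1:Mul2,r2:Mul1,r3:Add2,r4:-48
c12: stall | r0:56,r1:Mul2,r2:Mul1,r3:Add2,r4:-48
c13: CDB Mul2=-329; issue MUL r1<-Mul2 | r0:56,r1:Mul2,r2:Mul1,r3:Add2,r4:-48
c14: issue ADD r4<-Add1 | r0:56,r1:Mul2,r2:Mul1,r3:Add2,r4:Add1
c15: CDB Add2=-273 | r0:56,r1:Mul2,r2:Mul1,r3:-273,r4:Add1
c16: - | r0:56,r1:Mul2,r2:Mul1,r3:-273,r4:Add1
c17: - | r0:56,r1:Mul2,r2:Mul1,r3:-273,r4:Add1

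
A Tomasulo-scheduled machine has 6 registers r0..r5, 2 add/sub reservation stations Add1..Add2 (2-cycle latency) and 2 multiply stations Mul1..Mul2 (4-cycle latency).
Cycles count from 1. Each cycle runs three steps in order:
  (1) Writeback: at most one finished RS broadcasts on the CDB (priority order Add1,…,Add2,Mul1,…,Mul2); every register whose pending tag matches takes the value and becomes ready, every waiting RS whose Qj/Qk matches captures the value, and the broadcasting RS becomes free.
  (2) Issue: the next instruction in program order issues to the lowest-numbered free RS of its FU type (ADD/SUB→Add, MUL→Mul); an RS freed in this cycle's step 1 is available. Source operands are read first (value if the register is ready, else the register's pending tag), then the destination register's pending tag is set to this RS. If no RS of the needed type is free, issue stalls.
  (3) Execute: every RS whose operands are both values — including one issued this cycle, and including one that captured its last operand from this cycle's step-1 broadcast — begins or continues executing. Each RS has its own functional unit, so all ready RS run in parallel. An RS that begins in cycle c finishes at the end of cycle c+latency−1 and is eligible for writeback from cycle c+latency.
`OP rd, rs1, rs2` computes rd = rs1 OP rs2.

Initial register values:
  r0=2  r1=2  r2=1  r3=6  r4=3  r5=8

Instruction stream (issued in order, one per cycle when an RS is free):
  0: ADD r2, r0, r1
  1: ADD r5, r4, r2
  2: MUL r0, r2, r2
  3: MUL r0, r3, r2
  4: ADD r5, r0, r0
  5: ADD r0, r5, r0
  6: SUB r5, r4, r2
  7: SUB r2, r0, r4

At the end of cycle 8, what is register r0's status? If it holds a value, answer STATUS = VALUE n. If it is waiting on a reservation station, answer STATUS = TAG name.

STATUS = TAG Add2

c1: issue ADD r2<-Add1 | r0:2,r1:2,r2:Add1,r3:6,r4:3,r5:8
c2: issue ADD r5<-Add2 | r0:2,r1:2,r2:Add1,r3:6,r4:3,r5:Add2
c3: CDB Add1=4; issue MUL r0<-Mul1 | r0:Mul1,r1:2,r2:4,r3:6,r4:3,r5:Add2
c4: issue MUL r0<-Mul2 | r0:Mul2,r1:2,r2:4,r3:6,r4:3,r5:Add2
c5: CDB Add2=7; issue ADD r5<-Add1 | r0:Mul2,r1:2,r2:4,r3:6,r4:3,r5:Add1
c6: issue ADD r0<-Add2 | r0:Add2,r1:2,r2:4,r3:6,r4:3,r5:Add1
c7: CDB Mul1=16; stall | r0:Add2,r1:2,r2:4,r3:6,r4:3,r5:Add1
c8: CDB Mul2=24; stall | r0:Add2,r1:2,r2:4,r3:6,r4:3,r5:Add1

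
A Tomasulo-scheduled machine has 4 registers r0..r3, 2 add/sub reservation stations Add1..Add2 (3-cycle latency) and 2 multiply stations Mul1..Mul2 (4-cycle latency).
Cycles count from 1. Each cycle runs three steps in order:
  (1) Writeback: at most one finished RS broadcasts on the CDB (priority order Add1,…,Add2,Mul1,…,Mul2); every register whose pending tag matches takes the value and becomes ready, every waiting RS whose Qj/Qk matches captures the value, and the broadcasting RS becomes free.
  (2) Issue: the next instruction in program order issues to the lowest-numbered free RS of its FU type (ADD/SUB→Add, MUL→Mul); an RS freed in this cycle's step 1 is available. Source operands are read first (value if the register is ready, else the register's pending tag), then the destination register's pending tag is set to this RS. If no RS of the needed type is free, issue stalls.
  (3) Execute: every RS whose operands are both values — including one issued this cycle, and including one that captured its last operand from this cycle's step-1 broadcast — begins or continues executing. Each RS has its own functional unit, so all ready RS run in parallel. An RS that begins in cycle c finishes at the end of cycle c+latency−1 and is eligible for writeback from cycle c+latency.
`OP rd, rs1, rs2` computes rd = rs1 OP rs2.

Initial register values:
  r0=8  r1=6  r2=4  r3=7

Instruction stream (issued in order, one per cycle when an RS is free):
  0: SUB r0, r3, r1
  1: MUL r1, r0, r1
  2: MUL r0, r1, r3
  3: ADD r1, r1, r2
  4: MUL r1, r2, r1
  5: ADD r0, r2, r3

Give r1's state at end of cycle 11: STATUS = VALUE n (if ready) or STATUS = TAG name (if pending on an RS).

c1: issue SUB r0<-Add1 | r0:Add1,r1:6,r2:4,r3:7
c2: issue MUL r1<-Mul1 | r0:Add1,r1:Mul1,r2:4,r3:7
c3: issue MUL r0<-Mul2 | r0:Mul2,r1:Mul1,r2:4,r3:7
c4: CDB Add1=1; issue ADD r1<-Add1 | r0:Mul2,r1:Add1,r2:4,r3:7
c5: stall | r0:Mul2,r1:Add1,r2:4,r3:7
c6: stall | r0:Mul2,r1:Add1,r2:4,r3:7
c7: stall | r0:Mul2,r1:Add1,r2:4,r3:7
c8: CDB Mul1=6; issue MUL r1<-Mul1 | r0:Mul2,r1:Mul1,r2:4,r3:7
c9: issue ADD r0<-Add2 | r0:Add2,r1:Mul1,r2:4,r3:7
c10: - | r0:Add2,r1:Mul1,r2:4,r3:7
c11: CDB Add1=10 | r0:Add2,r1:Mul1,r2:4,r3:7

STATUS = TAG Mul1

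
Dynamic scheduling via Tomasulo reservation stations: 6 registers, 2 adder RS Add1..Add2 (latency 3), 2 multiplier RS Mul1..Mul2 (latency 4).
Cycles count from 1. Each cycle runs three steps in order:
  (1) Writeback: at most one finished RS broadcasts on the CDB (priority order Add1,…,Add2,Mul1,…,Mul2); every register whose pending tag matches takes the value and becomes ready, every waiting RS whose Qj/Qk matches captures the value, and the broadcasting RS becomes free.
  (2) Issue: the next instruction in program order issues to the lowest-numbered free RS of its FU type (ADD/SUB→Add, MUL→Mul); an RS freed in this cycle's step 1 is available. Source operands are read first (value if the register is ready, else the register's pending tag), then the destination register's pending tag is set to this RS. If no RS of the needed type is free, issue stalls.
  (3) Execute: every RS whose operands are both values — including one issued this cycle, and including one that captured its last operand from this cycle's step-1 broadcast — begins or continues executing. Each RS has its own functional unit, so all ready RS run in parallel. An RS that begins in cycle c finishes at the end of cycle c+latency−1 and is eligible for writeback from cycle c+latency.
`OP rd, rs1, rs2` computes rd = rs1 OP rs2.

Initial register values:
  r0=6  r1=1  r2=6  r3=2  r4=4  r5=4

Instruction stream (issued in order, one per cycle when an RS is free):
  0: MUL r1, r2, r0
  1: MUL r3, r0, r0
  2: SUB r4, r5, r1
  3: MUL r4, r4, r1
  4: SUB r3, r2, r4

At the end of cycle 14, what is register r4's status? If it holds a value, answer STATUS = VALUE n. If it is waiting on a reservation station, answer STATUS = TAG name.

STATUS = VALUE -1152

  c1: issue MUL r1<-Mul1  regs: r0:6,r1:Mul1,r2:6,r3:2,r4:4,r5:4
  c2: issue MUL r3<-Mul2  regs: r0:6,r1:Mul1,r2:6,r3:Mul2,r4:4,r5:4
  c3: issue SUB r4<-Add1  regs: r0:6,r1:Mul1,r2:6,r3:Mul2,r4:Add1,r5:4
  c4: stall  regs: r0:6,r1:Mul1,r2:6,r3:Mul2,r4:Add1,r5:4
  c5: CDB Mul1=36; issue MUL r4<-Mul1  regs: r0:6,r1:36,r2:6,r3:Mul2,r4:Mul1,r5:4
  c6: CDB Mul2=36; issue SUB r3<-Add2  regs: r0:6,r1:36,r2:6,r3:Add2,r4:Mul1,r5:4
  c7: -  regs: r0:6,r1:36,r2:6,r3:Add2,r4:Mul1,r5:4
  c8: CDB Add1=-32  regs: r0:6,r1:36,r2:6,r3:Add2,r4:Mul1,r5:4
  c9: -  regs: r0:6,r1:36,r2:6,r3:Add2,r4:Mul1,r5:4
  c10: -  regs: r0:6,r1:36,r2:6,r3:Add2,r4:Mul1,r5:4
  c11: -  regs: r0:6,r1:36,r2:6,r3:Add2,r4:Mul1,r5:4
  c12: CDB Mul1=-1152  regs: r0:6,r1:36,r2:6,r3:Add2,r4:-1152,r5:4
  c13: -  regs: r0:6,r1:36,r2:6,r3:Add2,r4:-1152,r5:4
  c14: -  regs: r0:6,r1:36,r2:6,r3:Add2,r4:-1152,r5:4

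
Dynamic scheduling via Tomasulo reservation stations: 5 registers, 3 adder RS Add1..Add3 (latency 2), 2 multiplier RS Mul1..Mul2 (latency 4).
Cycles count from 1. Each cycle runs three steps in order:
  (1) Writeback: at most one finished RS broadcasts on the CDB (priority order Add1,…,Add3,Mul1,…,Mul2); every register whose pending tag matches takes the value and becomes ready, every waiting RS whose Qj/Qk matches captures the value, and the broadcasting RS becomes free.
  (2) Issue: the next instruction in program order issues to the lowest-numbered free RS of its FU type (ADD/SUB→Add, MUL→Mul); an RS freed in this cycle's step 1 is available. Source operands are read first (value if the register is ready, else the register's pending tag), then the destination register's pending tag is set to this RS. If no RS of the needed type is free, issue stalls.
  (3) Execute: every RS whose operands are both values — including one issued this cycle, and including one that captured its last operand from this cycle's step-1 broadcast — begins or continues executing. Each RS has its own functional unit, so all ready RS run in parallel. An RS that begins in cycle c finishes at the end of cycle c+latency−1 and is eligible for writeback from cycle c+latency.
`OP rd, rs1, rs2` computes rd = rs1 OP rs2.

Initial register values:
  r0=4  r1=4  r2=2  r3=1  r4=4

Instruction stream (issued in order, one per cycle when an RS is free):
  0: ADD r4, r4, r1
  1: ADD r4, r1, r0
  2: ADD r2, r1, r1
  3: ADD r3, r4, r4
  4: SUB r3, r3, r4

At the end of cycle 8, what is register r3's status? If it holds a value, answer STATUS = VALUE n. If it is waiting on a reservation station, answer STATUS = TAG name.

STATUS = VALUE 8

c1: issue ADD r4<-Add1 | r0:4,r1:4,r2:2,r3:1,r4:Add1
c2: issue ADD r4<-Add2 | r0:4,r1:4,r2:2,r3:1,r4:Add2
c3: CDB Add1=8; issue ADD r2<-Add1 | r0:4,r1:4,r2:Add1,r3:1,r4:Add2
c4: CDB Add2=8; issue ADD r3<-Add2 | r0:4,r1:4,r2:Add1,r3:Add2,r4:8
c5: CDB Add1=8; issue SUB r3<-Add1 | r0:4,r1:4,r2:8,r3:Add1,r4:8
c6: CDB Add2=16 | r0:4,r1:4,r2:8,r3:Add1,r4:8
c7: - | r0:4,r1:4,r2:8,r3:Add1,r4:8
c8: CDB Add1=8 | r0:4,r1:4,r2:8,r3:8,r4:8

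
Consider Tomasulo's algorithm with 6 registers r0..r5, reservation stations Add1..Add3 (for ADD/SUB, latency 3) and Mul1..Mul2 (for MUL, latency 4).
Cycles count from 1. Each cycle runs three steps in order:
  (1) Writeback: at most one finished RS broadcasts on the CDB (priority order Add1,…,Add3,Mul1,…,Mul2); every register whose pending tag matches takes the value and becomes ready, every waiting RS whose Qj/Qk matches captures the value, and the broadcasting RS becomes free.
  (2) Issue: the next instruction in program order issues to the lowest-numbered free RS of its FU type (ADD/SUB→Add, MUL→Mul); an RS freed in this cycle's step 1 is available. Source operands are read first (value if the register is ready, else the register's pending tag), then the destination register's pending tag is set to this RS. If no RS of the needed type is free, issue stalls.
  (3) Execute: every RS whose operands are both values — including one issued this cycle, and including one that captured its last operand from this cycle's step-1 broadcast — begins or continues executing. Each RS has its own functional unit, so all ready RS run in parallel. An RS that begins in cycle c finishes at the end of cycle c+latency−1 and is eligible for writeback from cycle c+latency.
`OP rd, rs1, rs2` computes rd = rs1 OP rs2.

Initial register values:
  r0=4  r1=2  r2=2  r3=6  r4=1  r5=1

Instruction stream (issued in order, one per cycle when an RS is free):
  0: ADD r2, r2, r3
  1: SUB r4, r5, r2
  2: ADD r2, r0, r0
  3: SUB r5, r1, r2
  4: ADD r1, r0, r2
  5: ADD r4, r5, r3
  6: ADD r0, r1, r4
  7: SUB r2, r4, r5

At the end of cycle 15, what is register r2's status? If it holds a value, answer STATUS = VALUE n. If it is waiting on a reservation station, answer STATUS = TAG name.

c1: issue ADD r2<-Add1 | r0:4,r1:2,r2:Add1,r3:6,r4:1,r5:1
c2: issue SUB r4<-Add2 | r0:4,r1:2,r2:Add1,r3:6,r4:Add2,r5:1
c3: issue ADD r2<-Add3 | r0:4,r1:2,r2:Add3,r3:6,r4:Add2,r5:1
c4: CDB Add1=8; issue SUB r5<-Add1 | r0:4,r1:2,r2:Add3,r3:6,r4:Add2,r5:Add1
c5: stall | r0:4,r1:2,r2:Add3,r3:6,r4:Add2,r5:Add1
c6: CDB Add3=8; issue ADD r1<-Add3 | r0:4,r1:Add3,r2:8,r3:6,r4:Add2,r5:Add1
c7: CDB Add2=-7; issue ADD r4<-Add2 | r0:4,r1:Add3,r2:8,r3:6,r4:Add2,r5:Add1
c8: stall | r0:4,r1:Add3,r2:8,r3:6,r4:Add2,r5:Add1
c9: CDB Add1=-6; issue ADD r0<-Add1 | r0:Add1,r1:Add3,r2:8,r3:6,r4:Add2,r5:-6
c10: CDB Add3=12; issue SUB r2<-Add3 | r0:Add1,r1:12,r2:Add3,r3:6,r4:Add2,r5:-6
c11: - | r0:Add1,r1:12,r2:Add3,r3:6,r4:Add2,r5:-6
c12: CDB Add2=0 | r0:Add1,r1:12,r2:Add3,r3:6,r4:0,r5:-6
c13: - | r0:Add1,r1:12,r2:Add3,r3:6,r4:0,r5:-6
c14: - | r0:Add1,r1:12,r2:Add3,r3:6,r4:0,r5:-6
c15: CDB Add1=12 | r0:12,r1:12,r2:Add3,r3:6,r4:0,r5:-6

STATUS = TAG Add3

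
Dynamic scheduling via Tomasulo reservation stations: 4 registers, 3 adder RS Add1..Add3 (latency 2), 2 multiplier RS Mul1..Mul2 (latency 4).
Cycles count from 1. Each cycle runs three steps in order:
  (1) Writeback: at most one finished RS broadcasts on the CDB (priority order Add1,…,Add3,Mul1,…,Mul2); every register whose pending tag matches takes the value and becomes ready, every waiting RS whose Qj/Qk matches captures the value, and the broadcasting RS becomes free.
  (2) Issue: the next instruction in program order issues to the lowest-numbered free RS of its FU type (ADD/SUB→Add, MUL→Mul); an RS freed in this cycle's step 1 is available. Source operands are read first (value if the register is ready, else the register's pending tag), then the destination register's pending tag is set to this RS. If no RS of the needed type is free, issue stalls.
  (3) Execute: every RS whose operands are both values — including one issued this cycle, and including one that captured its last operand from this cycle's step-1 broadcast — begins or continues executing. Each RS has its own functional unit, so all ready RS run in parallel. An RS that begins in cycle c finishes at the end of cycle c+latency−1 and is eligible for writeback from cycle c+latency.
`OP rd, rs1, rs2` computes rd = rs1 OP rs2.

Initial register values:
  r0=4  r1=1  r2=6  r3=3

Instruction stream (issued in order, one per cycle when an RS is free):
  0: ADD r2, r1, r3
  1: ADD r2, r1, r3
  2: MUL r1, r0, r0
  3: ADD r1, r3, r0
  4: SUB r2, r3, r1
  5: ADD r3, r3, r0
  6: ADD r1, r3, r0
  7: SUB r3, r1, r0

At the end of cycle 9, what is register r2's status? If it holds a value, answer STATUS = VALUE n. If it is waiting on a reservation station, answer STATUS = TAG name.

STATUS = VALUE -4

cycle 1: issue ADD r2<-Add1 // r0:4,r1:1,r2:Add1,r3:3
cycle 2: issue ADD r2<-Add2 // r0:4,r1:1,r2:Add2,r3:3
cycle 3: CDB Add1=4; issue MUL r1<-Mul1 // r0:4,r1:Mul1,r2:Add2,r3:3
cycle 4: CDB Add2=4; issue ADD r1<-Add1 // r0:4,r1:Add1,r2:4,r3:3
cycle 5: issue SUB r2<-Add2 // r0:4,r1:Add1,r2:Add2,r3:3
cycle 6: CDB Add1=7; issue ADD r3<-Add1 // r0:4,r1:7,r2:Add2,r3:Add1
cycle 7: CDB Mul1=16; issue ADD r1<-Add3 // r0:4,r1:Add3,r2:Add2,r3:Add1
cycle 8: CDB Add1=7; issue SUB r3<-Add1 // r0:4,r1:Add3,r2:Add2,r3:Add1
cycle 9: CDB Add2=-4 // r0:4,r1:Add3,r2:-4,r3:Add1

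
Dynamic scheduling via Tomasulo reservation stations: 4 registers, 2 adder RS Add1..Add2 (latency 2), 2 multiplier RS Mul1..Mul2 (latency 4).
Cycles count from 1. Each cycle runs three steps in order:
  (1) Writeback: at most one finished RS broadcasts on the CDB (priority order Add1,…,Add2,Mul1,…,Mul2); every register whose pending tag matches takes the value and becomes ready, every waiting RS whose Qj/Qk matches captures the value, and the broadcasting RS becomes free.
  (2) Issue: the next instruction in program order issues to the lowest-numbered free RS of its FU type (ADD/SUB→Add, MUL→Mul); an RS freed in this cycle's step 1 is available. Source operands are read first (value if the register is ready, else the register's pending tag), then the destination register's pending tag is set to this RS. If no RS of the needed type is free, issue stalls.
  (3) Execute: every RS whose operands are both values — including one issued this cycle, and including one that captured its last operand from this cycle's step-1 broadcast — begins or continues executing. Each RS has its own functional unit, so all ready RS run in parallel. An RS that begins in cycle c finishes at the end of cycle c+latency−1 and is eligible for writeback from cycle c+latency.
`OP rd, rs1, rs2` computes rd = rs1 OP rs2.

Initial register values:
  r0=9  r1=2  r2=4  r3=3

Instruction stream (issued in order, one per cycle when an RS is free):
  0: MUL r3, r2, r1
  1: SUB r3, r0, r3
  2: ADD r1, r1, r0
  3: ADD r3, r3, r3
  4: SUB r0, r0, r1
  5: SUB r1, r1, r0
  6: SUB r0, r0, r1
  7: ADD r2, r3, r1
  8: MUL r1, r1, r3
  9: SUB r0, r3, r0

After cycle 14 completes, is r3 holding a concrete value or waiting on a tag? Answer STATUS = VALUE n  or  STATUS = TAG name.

STATUS = VALUE 2

c1: issue MUL r3<-Mul1 | r0:9,r1:2,r2:4,r3:Mul1
c2: issue SUB r3<-Add1 | r0:9,r1:2,r2:4,r3:Add1
c3: issue ADD r1<-Add2 | r0:9,r1:Add2,r2:4,r3:Add1
c4: stall | r0:9,r1:Add2,r2:4,r3:Add1
c5: CDB Add2=11; issue ADD r3<-Add2 | r0:9,r1:11,r2:4,r3:Add2
c6: CDB Mul1=8; stall | r0:9,r1:11,r2:4,r3:Add2
c7: stall | r0:9,r1:11,r2:4,r3:Add2
c8: CDB Add1=1; issue SUB r0<-Add1 | r0:Add1,r1:11,r2:4,r3:Add2
c9: stall | r0:Add1,r1:11,r2:4,r3:Add2
c10: CDB Add1=-2; issue SUB r1<-Add1 | r0:-2,r1:Add1,r2:4,r3:Add2
c11: CDB Add2=2; issue SUB r0<-Add2 | r0:Add2,r1:Add1,r2:4,r3:2
c12: CDB Add1=13; issue ADD r2<-Add1 | r0:Add2,r1:13,r2:Add1,r3:2
c13: issue MUL r1<-Mul1 | r0:Add2,r1:Mul1,r2:Add1,r3:2
c14: CDB Add1=15; issue SUB r0<-Add1 | r0:Add1,r1:Mul1,r2:15,r3:2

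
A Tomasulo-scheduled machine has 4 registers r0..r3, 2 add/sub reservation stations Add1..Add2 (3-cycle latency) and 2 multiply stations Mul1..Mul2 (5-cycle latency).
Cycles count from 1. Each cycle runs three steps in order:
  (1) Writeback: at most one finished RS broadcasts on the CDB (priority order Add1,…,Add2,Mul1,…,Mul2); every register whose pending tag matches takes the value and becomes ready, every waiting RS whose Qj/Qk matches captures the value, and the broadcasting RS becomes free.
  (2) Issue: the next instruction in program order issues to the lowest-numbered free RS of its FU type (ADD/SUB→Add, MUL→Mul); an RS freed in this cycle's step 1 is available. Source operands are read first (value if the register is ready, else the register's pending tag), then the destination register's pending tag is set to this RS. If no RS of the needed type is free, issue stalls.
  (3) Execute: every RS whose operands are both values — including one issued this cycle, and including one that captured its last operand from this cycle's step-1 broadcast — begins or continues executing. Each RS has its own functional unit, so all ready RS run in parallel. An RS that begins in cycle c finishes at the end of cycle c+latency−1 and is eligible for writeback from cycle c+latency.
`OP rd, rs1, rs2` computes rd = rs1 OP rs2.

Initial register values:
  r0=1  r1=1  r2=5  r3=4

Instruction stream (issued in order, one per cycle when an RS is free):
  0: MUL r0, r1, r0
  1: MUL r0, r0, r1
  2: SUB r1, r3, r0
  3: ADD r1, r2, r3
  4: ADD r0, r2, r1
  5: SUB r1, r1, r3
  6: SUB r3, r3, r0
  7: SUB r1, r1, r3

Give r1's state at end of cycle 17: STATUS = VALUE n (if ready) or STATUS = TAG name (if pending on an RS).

STATUS = TAG Add1

c1: issue MUL r0<-Mul1 | r0:Mul1,r1:1,r2:5,r3:4
c2: issue MUL r0<-Mul2 | r0:Mul2,r1:1,r2:5,r3:4
c3: issue SUB r1<-Add1 | r0:Mul2,r1:Add1,r2:5,r3:4
c4: issue ADD r1<-Add2 | r0:Mul2,r1:Add2,r2:5,r3:4
c5: stall | r0:Mul2,r1:Add2,r2:5,r3:4
c6: CDB Mul1=1; stall | r0:Mul2,r1:Add2,r2:5,r3:4
c7: CDB Add2=9; issue ADD r0<-Add2 | r0:Add2,r1:9,r2:5,r3:4
c8: stall | r0:Add2,r1:9,r2:5,r3:4
c9: stall | r0:Add2,r1:9,r2:5,r3:4
c10: CDB Add2=14; issue SUB r1<-Add2 | r0:14,r1:Add2,r2:5,r3:4
c11: CDB Mul2=1; stall | r0:14,r1:Add2,r2:5,r3:4
c12: stall | r0:14,r1:Add2,r2:5,r3:4
c13: CDB Add2=5; issue SUB r3<-Add2 | r0:14,r1:5,r2:5,r3:Add2
c14: CDB Add1=3; issue SUB r1<-Add1 | r0:14,r1:Add1,r2:5,r3:Add2
c15: - | r0:14,r1:Add1,r2:5,r3:Add2
c16: CDB Add2=-10 | r0:14,r1:Add1,r2:5,r3:-10
c17: - | r0:14,r1:Add1,r2:5,r3:-10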